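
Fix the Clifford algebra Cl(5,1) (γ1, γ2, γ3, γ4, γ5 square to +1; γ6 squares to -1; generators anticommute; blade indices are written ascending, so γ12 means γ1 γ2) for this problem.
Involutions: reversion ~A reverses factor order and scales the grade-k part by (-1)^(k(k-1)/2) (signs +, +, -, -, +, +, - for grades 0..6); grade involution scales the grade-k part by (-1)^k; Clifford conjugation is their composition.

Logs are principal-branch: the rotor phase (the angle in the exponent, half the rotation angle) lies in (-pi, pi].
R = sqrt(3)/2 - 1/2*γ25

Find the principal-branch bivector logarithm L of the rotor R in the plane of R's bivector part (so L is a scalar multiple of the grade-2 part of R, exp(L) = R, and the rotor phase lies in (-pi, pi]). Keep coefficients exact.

The scalar part of R is sqrt(3)/2, and that scalar determines the rotor phase on the principal branch; recovering the unit plane as bivector-part over sine of the phase gives L = phase * plane.
Concretely: cos(phase) = sqrt(3)/2 gives phase = ±pi/6, and since phase/sin(phase) is even the sign is immaterial: L = (phase/sin(phase)) * <R>_2 = (pi/3) * <R>_2.
Answer: -pi/6*γ25


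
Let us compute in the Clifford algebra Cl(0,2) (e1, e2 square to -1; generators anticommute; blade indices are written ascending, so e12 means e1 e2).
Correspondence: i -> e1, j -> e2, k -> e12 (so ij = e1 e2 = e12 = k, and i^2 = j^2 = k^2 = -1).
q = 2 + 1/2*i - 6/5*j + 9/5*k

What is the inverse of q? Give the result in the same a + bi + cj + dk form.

In blades: q = 2 + 1/2*e1 - 6/5*e2 + 9/5*e12.
With qbar = 2 - 1/2*e1 + 6/5*e2 - 9/5*e12 (scalar fixed, mapped units negated), q qbar = 893/100 (the sum of squared coefficients), so q^-1 = qbar / (893/100) = 200/893 - 50/893*e1 + 120/893*e2 - 180/893*e12; translating back:
Answer: 200/893 - 50/893*i + 120/893*j - 180/893*k


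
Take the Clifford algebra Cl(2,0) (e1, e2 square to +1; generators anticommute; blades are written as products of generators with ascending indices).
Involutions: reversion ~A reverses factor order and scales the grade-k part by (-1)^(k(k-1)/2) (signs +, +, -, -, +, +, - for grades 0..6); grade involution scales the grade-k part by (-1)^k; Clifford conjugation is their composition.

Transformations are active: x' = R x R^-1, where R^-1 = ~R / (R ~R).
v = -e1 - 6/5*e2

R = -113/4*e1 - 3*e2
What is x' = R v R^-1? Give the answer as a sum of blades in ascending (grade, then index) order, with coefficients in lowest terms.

~R = -113/4*e1 - 3*e2, and R ~R = 12913/16, so R^-1 = ~R / (12913/16).
R v = 637/20 + 309/10*e1 e2
Answer: -79397/64565*e1 + 12438/12913*e2


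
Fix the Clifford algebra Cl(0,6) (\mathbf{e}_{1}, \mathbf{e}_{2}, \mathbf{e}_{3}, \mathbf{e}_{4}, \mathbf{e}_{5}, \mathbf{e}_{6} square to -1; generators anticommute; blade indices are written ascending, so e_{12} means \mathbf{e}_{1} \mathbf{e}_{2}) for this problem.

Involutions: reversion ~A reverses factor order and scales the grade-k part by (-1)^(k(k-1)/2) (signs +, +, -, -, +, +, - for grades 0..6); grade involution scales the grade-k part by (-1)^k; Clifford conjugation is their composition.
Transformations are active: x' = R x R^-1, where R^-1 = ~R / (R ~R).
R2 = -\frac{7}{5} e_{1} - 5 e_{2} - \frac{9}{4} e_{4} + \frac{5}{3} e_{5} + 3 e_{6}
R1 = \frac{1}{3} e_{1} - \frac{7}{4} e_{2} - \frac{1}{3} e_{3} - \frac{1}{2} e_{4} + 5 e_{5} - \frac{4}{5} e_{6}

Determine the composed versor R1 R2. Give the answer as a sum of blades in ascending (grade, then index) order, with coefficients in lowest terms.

Distribute over the terms of R2 (each basis-blade product reordered to ascending indices, repeated generators contracted through their squares):
R1 (-\frac{7}{5} e_{1}) = \frac{7}{15} - \frac{49}{20} e_{12} - \frac{7}{15} e_{13} - \frac{7}{10} e_{14} + 7 e_{15} - \frac{28}{25} e_{16}
R1 (-5 e_{2}) = -\frac{35}{4} - \frac{5}{3} e_{12} - \frac{5}{3} e_{23} - \frac{5}{2} e_{24} + 25 e_{25} - 4 e_{26}
R1 (-\frac{9}{4} e_{4}) = -\frac{9}{8} - \frac{3}{4} e_{14} + \frac{63}{16} e_{24} + \frac{3}{4} e_{34} + \frac{45}{4} e_{45} - \frac{9}{5} e_{46}
R1 (\frac{5}{3} e_{5}) = -\frac{25}{3} + \frac{5}{9} e_{15} - \frac{35}{12} e_{25} - \frac{5}{9} e_{35} - \frac{5}{6} e_{45} + \frac{4}{3} e_{56}
R1 (3 e_{6}) = \frac{12}{5} + e_{16} - \frac{21}{4} e_{26} - e_{36} - \frac{3}{2} e_{46} + 15 e_{56}
Summing the partial products and collecting blades:
Answer: -\frac{1841}{120} - \frac{247}{60} e_{12} - \frac{7}{15} e_{13} - \frac{29}{20} e_{14} + \frac{68}{9} e_{15} - \frac{3}{25} e_{16} - \frac{5}{3} e_{23} + \frac{23}{16} e_{24} + \frac{265}{12} e_{25} - \frac{37}{4} e_{26} + \frac{3}{4} e_{34} - \frac{5}{9} e_{35} - e_{36} + \frac{125}{12} e_{45} - \frac{33}{10} e_{46} + \frac{49}{3} e_{56}


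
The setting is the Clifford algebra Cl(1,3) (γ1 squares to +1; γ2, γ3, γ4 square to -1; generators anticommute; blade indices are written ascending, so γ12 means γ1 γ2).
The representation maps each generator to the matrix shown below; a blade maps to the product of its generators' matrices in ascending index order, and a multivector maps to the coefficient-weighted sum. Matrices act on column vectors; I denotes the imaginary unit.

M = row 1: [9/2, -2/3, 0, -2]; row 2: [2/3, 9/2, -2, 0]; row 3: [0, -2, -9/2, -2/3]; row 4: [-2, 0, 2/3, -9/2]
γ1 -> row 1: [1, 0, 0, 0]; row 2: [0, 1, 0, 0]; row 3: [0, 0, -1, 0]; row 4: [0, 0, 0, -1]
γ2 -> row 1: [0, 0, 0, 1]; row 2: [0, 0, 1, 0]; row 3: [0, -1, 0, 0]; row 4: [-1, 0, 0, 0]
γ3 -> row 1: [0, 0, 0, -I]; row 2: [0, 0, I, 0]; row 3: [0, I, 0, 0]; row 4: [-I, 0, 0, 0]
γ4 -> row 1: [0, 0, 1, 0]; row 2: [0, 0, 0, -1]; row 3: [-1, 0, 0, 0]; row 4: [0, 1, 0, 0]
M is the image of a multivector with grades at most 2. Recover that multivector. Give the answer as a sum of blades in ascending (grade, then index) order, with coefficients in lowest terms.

Method: the blade images are trace-orthogonal — tr(rho(e_A) rho(e_B)^-1) = 4 if A = B and 0 otherwise — and rho(e_A)^-1 = (e_A)^2 * rho(e_A) with (e_A)^2 = +1 or -1, so the coefficient of e_A in the preimage is (e_A)^2 * tr(M rho(e_A))/4.
Nonzero projections over blades of grade <= 2: γ1: (γ1)^2 = +1, tr(M rho(γ1)) = 18, coefficient 9/2; γ12: (γ12)^2 = +1, tr(M rho(γ12)) = -8, coefficient -2; γ24: (γ24)^2 = -1, tr(M rho(γ24)) = 8/3, coefficient -2/3. Every other blade of grade <= 2 projects to 0.
Answer: 9/2*γ1 - 2*γ12 - 2/3*γ24


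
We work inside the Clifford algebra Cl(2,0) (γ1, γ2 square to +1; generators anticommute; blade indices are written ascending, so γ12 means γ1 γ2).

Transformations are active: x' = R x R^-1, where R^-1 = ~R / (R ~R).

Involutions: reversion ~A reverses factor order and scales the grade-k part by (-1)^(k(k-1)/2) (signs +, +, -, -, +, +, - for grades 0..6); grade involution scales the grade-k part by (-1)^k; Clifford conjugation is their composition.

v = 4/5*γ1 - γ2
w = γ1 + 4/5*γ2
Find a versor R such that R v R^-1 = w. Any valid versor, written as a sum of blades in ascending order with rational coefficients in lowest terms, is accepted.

Since q(v) = q(w) = 41/25, the sum R = v + w = 9/5*γ1 - 1/5*γ2 does the job whenever invertible.
Answer: 9/5*γ1 - 1/5*γ2


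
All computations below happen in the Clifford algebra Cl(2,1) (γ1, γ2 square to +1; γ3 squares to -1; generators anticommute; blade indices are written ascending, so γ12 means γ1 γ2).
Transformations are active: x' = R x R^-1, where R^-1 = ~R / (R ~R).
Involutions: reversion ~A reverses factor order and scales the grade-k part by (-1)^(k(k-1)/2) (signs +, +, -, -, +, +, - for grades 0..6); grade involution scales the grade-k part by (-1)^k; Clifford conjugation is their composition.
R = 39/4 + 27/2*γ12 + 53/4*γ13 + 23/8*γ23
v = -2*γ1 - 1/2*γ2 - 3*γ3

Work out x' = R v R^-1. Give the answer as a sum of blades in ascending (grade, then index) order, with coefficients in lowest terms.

~R = 39/4 - 27/2*γ12 - 53/4*γ13 - 23/8*γ23, and R ~R = 5983/64, so R^-1 = ~R / (5983/64).
R v = 27/2*γ1 + 123/4*γ2 - 21/16*γ3 - 317/8*γ123
Answer: 43396/5983*γ1 - 51673/11966*γ2 - 52161/5983*γ3


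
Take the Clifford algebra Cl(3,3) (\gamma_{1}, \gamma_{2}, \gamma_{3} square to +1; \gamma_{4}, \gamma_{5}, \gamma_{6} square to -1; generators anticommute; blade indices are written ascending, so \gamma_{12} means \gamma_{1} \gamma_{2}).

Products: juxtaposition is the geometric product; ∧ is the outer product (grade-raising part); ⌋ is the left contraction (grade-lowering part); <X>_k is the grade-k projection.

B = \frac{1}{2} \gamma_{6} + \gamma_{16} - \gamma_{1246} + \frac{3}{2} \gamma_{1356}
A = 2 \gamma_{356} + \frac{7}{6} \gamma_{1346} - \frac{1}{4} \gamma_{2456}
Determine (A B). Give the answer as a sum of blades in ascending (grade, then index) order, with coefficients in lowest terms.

step 1: 3 \gamma_{1} - \frac{1}{4} \gamma_{15} + \frac{7}{6} \gamma_{23} + \frac{7}{6} \gamma_{34} - \gamma_{35} - \frac{7}{4} \gamma_{45} - \frac{7}{12} \gamma_{134} + 2 \gamma_{135} + \frac{1}{8} \gamma_{245} - \frac{3}{8} \gamma_{1234} + \frac{1}{4} \gamma_{1245} + 2 \gamma_{12345}
Answer: 3 \gamma_{1} - \frac{1}{4} \gamma_{15} + \frac{7}{6} \gamma_{23} + \frac{7}{6} \gamma_{34} - \gamma_{35} - \frac{7}{4} \gamma_{45} - \frac{7}{12} \gamma_{134} + 2 \gamma_{135} + \frac{1}{8} \gamma_{245} - \frac{3}{8} \gamma_{1234} + \frac{1}{4} \gamma_{1245} + 2 \gamma_{12345}


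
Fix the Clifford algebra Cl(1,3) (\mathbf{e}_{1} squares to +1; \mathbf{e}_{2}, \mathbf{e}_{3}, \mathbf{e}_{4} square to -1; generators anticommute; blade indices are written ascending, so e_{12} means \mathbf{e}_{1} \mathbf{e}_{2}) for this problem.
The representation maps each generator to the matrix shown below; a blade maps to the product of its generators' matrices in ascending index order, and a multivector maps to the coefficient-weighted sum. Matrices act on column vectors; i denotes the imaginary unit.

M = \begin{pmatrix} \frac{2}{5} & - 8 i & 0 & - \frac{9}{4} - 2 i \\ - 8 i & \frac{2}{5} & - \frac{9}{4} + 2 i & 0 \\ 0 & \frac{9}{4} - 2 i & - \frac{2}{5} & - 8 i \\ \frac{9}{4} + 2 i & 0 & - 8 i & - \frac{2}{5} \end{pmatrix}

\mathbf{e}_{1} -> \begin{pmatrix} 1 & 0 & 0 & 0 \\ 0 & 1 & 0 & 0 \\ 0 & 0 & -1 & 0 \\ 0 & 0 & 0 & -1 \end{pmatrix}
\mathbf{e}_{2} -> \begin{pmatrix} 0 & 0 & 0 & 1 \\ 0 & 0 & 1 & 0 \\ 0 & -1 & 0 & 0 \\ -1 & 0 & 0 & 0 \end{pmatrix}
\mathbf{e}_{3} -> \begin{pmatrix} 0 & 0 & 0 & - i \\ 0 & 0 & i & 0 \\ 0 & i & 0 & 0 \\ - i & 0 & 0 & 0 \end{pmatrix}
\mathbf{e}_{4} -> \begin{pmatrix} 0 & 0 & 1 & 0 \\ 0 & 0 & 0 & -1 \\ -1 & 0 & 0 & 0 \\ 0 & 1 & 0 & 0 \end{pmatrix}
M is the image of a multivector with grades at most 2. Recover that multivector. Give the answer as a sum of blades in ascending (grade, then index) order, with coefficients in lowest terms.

Method: the blade images are trace-orthogonal — tr(rho(e_A) rho(e_B)^-1) = 4 if A = B and 0 otherwise — and rho(e_A)^-1 = (e_A)^2 * rho(e_A) with (e_A)^2 = +1 or -1, so the coefficient of e_A in the preimage is (e_A)^2 * tr(M rho(e_A))/4.
Nonzero projections over blades of grade <= 2: e_{1}: (e_{1})^2 = +1, tr(M rho(e_{1})) = \frac{8}{5}, coefficient \frac{2}{5}; e_{2}: (e_{2})^2 = -1, tr(M rho(e_{2})) = 9, coefficient -\frac{9}{4}; e_{13}: (e_{13})^2 = +1, tr(M rho(e_{13})) = 8, coefficient 2; e_{34}: (e_{34})^2 = -1, tr(M rho(e_{34})) = -32, coefficient 8. Every other blade of grade <= 2 projects to 0.
Answer: \frac{2}{5} e_{1} - \frac{9}{4} e_{2} + 2 e_{13} + 8 e_{34}


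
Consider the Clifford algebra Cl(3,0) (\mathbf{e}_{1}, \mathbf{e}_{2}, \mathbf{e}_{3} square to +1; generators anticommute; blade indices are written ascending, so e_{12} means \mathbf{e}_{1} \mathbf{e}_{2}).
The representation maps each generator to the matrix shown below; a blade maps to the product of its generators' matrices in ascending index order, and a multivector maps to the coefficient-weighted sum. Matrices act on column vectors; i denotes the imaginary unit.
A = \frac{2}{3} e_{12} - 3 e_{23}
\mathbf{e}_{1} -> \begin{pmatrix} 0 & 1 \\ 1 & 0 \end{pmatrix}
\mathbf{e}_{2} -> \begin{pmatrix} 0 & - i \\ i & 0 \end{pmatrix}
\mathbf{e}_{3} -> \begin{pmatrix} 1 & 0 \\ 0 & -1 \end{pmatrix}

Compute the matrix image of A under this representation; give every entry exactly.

Bivector images (products of the table entries): rho(e_{12}) = rho(\mathbf{e}_{1})rho(\mathbf{e}_{2}) = \begin{pmatrix} i & 0 \\ 0 & - i \end{pmatrix}; rho(e_{23}) = rho(\mathbf{e}_{2})rho(\mathbf{e}_{3}) = \begin{pmatrix} 0 & i \\ i & 0 \end{pmatrix}.
M = (\frac{2}{3})*rho(e_{12}) + (-3)*rho(e_{23}), summed entrywise:
Answer: \begin{pmatrix} \frac{2 i}{3} & - 3 i \\ - 3 i & - \frac{2 i}{3} \end{pmatrix}


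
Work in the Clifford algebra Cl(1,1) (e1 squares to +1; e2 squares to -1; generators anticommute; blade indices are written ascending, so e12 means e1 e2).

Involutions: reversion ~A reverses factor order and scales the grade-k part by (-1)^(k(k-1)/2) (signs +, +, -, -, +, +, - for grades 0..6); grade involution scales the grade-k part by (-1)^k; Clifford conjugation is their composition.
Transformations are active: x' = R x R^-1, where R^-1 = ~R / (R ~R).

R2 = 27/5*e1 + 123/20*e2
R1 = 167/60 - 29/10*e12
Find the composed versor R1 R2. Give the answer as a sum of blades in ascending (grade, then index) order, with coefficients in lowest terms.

Distribute over the terms of R1 (each basis-blade product reordered to ascending indices, repeated generators contracted through their squares):
(167/60) R2 = 1503/100*e1 + 6847/400*e2
(-29/10*e12) R2 = 3567/200*e1 + 783/50*e2
Summing the partial products and collecting blades:
Answer: 6573/200*e1 + 13111/400*e2


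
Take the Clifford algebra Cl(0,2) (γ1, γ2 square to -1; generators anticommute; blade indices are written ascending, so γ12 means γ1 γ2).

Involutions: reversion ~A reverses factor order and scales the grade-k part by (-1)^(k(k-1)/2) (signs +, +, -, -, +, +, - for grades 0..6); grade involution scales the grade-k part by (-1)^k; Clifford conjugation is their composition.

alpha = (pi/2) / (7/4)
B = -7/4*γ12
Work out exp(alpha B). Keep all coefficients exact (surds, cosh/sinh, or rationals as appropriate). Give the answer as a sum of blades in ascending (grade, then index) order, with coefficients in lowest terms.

B^2 = (-7/4)^2*(γ12)^2 = 49/16*(-1) = -49/16 (a basis 2-blade squares to minus the product of its generators' squares).
B^2 = -49/16 — a negative square means the series sums to a rotation: l = 7/4, alpha*l = pi/2, so exp(alpha B) = cos(pi/2) + (sin(pi/2)/(7/4))*B = 0 + (4/7)*B.
Answer: -γ12


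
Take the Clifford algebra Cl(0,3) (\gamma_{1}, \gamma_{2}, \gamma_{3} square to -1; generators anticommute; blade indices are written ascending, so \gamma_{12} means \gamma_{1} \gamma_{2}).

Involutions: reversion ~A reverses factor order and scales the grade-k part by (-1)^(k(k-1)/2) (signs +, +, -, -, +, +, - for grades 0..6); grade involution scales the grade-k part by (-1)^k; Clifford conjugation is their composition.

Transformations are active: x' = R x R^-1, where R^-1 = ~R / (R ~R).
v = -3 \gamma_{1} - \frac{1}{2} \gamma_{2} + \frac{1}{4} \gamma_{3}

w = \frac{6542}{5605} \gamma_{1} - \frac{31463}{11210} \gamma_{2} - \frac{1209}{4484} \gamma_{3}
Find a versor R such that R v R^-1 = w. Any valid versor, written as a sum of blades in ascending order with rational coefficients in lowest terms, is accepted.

Construction: equal norms (both -\frac{149}{16}) license R = v + w = -\frac{10273}{5605} \gamma_{1} - \frac{18534}{5605} \gamma_{2} - \frac{22}{1121} \gamma_{3} — nothing changes along that direction, while (v - w)/2 changes sign, so v maps onto w.
Answer: -\frac{10273}{5605} \gamma_{1} - \frac{18534}{5605} \gamma_{2} - \frac{22}{1121} \gamma_{3}


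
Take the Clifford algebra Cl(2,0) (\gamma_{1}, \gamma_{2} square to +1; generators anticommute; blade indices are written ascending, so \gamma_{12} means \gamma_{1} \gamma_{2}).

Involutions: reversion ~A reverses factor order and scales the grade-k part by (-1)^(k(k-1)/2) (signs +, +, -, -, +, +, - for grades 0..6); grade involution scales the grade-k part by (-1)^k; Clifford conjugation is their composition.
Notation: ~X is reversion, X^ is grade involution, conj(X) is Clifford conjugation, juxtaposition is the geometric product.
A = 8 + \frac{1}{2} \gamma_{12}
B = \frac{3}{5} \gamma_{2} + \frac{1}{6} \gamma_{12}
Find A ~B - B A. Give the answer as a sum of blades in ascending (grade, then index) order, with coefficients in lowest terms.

first term: \frac{1}{12} + \frac{3}{10} \gamma_{1} + \frac{24}{5} \gamma_{2} - \frac{4}{3} \gamma_{12}
second term: -\frac{1}{12} - \frac{3}{10} \gamma_{1} + \frac{24}{5} \gamma_{2} + \frac{4}{3} \gamma_{12}
Answer: \frac{1}{6} + \frac{3}{5} \gamma_{1} - \frac{8}{3} \gamma_{12}


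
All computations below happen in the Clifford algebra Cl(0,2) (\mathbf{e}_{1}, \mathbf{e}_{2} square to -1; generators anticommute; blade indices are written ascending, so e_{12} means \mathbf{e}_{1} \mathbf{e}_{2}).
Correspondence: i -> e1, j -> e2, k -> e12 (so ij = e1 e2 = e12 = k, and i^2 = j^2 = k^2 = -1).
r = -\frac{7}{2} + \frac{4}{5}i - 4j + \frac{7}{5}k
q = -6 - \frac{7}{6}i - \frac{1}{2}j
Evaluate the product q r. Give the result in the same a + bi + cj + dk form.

In blades: q = -6 - \frac{7}{6} e_{1} - \frac{1}{2} e_{2}, r = -\frac{7}{2} + \frac{4}{5} e_{1} - 4 e_{2} + \frac{7}{5} e_{12}.
Distribute q over r term by term (generator squares from the signature, products reordered to ascending indices): (-6)*r = 21 - \frac{24}{5} e_{1} + 24 e_{2} - \frac{42}{5} e_{12}; (-\frac{7}{6} e_{1})*r = \frac{14}{15} + \frac{49}{12} e_{1} + \frac{49}{30} e_{2} + \frac{14}{3} e_{12}; (-\frac{1}{2} e_{2})*r = -2 - \frac{7}{10} e_{1} + \frac{7}{4} e_{2} + \frac{2}{5} e_{12}.
Sum: \frac{299}{15} - \frac{17}{12} e_{1} + \frac{1643}{60} e_{2} - \frac{10}{3} e_{12}; translating back through the correspondence:
Answer: \frac{299}{15} - \frac{17}{12}i + \frac{1643}{60}j - \frac{10}{3}k


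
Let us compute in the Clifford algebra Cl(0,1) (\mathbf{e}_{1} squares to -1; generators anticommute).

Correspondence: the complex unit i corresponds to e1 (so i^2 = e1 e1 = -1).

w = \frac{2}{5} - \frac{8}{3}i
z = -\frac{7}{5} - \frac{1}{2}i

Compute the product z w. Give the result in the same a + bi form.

In blades: z = -\frac{7}{5} - \frac{1}{2} e_{1}, w = \frac{2}{5} - \frac{8}{3} e_{1}.
Distribute z over w term by term (generator squares from the signature, products reordered to ascending indices): (-\frac{7}{5})*w = -\frac{14}{25} + \frac{56}{15} e_{1}; (-\frac{1}{2} e_{1})*w = -\frac{4}{3} - \frac{1}{5} e_{1}.
Sum: -\frac{142}{75} + \frac{53}{15} e_{1}; translating back through the correspondence:
Answer: -\frac{142}{75} + \frac{53}{15}i


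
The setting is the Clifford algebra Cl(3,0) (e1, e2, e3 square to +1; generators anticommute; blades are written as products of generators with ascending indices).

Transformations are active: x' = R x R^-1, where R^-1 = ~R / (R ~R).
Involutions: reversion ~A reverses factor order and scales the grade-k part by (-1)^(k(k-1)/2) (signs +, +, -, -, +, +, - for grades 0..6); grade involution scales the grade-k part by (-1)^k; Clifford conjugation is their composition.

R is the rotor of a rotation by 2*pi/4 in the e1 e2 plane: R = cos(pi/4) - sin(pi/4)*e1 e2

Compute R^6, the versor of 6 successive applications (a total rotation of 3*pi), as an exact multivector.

The rotor phase is half the rotation angle and phases add under composition, so 6 steps in the e1 e2 plane accumulate phase 6*(pi/4) = 3*pi/2: R^6 = cos(3*pi/2) - sin(3*pi/2)*e1 e2.
cos(3*pi/2) = 0 and sin(3*pi/2) = -1, so R^6 = e1 e2. The net rotation is 1*pi (after discarding 1 full turn, each of which contributes a factor -1 to the rotor); the rotor keeps the half-angle phase exactly.
Answer: e1 e2


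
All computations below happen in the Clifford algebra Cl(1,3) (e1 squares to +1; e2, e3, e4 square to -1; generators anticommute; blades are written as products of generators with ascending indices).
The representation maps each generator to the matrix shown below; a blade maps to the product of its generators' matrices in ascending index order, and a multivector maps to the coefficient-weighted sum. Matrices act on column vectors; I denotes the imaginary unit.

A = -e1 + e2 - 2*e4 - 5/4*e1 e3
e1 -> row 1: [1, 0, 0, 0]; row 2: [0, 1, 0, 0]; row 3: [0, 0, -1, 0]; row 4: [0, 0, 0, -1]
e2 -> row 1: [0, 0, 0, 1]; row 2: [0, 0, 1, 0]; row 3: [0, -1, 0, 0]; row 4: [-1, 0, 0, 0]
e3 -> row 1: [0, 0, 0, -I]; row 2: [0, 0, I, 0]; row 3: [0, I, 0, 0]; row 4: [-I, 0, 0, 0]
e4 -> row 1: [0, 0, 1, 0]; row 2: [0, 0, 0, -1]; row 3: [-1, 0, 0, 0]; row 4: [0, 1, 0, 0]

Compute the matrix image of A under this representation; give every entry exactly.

Bivector images (products of the table entries): rho(e1 e3) = rho(e1)rho(e3) = row 1: [0, 0, 0, -I]; row 2: [0, 0, I, 0]; row 3: [0, -I, 0, 0]; row 4: [I, 0, 0, 0].
M = (-1)*rho(e1) + (1)*rho(e2) + (-2)*rho(e4) + (-5/4)*rho(e1 e3), summed entrywise:
Answer: row 1: [-1, 0, -2, 1 + 5*I/4]; row 2: [0, -1, 1 - 5*I/4, 2]; row 3: [2, -1 + 5*I/4, 1, 0]; row 4: [-1 - 5*I/4, -2, 0, 1]


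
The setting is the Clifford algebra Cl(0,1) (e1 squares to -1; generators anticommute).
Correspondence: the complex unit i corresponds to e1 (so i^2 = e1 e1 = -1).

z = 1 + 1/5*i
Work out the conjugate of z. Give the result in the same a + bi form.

In blades: z = 1 + 1/5*e1.
Conjugation here is Clifford conjugation: the scalar is fixed and the grade-1 and grade-2 blades all flip sign, giving 1 - 1/5*e1; translating back:
Answer: 1 - 1/5*i


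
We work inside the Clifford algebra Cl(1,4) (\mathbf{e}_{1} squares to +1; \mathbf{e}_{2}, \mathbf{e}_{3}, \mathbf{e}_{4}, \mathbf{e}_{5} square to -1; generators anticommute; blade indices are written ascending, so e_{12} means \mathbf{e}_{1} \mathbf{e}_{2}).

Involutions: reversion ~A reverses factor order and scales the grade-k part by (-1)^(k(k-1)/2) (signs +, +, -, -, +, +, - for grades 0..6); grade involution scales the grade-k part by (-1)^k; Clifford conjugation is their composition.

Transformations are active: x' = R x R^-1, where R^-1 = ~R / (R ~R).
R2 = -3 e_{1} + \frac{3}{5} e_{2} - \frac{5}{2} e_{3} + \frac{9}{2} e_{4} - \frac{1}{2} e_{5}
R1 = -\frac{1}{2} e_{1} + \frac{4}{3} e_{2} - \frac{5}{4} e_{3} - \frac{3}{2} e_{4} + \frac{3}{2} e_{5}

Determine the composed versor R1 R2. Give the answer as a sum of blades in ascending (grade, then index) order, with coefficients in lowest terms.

Distribute over the terms of R1 (each basis-blade product reordered to ascending indices, repeated generators contracted through their squares):
(-\frac{1}{2} e_{1}) R2 = \frac{3}{2} - \frac{3}{10} e_{12} + \frac{5}{4} e_{13} - \frac{9}{4} e_{14} + \frac{1}{4} e_{15}
(\frac{4}{3} e_{2}) R2 = -\frac{4}{5} + 4 e_{12} - \frac{10}{3} e_{23} + 6 e_{24} - \frac{2}{3} e_{25}
(-\frac{5}{4} e_{3}) R2 = -\frac{25}{8} - \frac{15}{4} e_{13} + \frac{3}{4} e_{23} - \frac{45}{8} e_{34} + \frac{5}{8} e_{35}
(-\frac{3}{2} e_{4}) R2 = \frac{27}{4} - \frac{9}{2} e_{14} + \frac{9}{10} e_{24} - \frac{15}{4} e_{34} + \frac{3}{4} e_{45}
(\frac{3}{2} e_{5}) R2 = \frac{3}{4} + \frac{9}{2} e_{15} - \frac{9}{10} e_{25} + \frac{15}{4} e_{35} - \frac{27}{4} e_{45}
Summing the partial products and collecting blades:
Answer: \frac{203}{40} + \frac{37}{10} e_{12} - \frac{5}{2} e_{13} - \frac{27}{4} e_{14} + \frac{19}{4} e_{15} - \frac{31}{12} e_{23} + \frac{69}{10} e_{24} - \frac{47}{30} e_{25} - \frac{75}{8} e_{34} + \frac{35}{8} e_{35} - 6 e_{45}


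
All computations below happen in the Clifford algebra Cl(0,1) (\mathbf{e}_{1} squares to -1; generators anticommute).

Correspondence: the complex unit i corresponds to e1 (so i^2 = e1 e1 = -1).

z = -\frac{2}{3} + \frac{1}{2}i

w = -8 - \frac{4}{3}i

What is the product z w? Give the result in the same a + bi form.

In blades: z = -\frac{2}{3} + \frac{1}{2} e_{1}, w = -8 - \frac{4}{3} e_{1}.
Distribute z over w term by term (generator squares from the signature, products reordered to ascending indices): (-\frac{2}{3})*w = \frac{16}{3} + \frac{8}{9} e_{1}; (\frac{1}{2} e_{1})*w = \frac{2}{3} - 4 e_{1}.
Sum: 6 - \frac{28}{9} e_{1}; translating back through the correspondence:
Answer: 6 - \frac{28}{9}i


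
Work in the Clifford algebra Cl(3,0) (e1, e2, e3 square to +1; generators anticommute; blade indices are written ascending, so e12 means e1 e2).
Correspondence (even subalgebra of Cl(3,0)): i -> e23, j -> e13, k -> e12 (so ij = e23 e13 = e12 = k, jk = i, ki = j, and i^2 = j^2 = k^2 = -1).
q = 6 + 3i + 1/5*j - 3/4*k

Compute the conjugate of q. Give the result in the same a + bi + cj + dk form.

In blades: q = 6 - 3/4*e12 + 1/5*e13 + 3*e23.
Quaternion conjugation is reversion on the even subalgebra: the scalar is fixed and every grade-2 blade flips sign, giving 6 + 3/4*e12 - 1/5*e13 - 3*e23; translating back:
Answer: 6 - 3i - 1/5*j + 3/4*k


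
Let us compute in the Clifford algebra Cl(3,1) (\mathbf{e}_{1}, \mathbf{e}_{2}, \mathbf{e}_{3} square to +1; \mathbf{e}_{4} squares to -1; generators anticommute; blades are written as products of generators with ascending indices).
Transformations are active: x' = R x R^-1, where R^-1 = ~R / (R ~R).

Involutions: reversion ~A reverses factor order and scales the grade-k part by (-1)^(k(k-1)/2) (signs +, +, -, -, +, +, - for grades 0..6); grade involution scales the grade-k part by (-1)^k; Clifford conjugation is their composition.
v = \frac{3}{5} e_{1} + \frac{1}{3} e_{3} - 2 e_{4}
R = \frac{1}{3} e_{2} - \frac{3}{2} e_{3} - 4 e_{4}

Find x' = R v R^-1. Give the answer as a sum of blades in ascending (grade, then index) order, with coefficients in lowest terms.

~R = \frac{1}{3} e_{2} - \frac{3}{2} e_{3} - 4 e_{4}, and R ~R = -\frac{491}{36}, so R^-1 = ~R / (-\frac{491}{36}).
R v = -\frac{17}{2} - \frac{1}{5} e_{1} e_{2} + \frac{9}{10} e_{1} e_{3} + \frac{12}{5} e_{1} e_{4} + \frac{1}{9} e_{2} e_{3} - \frac{2}{3} e_{2} e_{4} + \frac{13}{3} e_{3} e_{4}
Answer: -\frac{3}{5} e_{1} + \frac{204}{491} e_{2} - \frac{3245}{1473} e_{3} - \frac{1466}{491} e_{4}


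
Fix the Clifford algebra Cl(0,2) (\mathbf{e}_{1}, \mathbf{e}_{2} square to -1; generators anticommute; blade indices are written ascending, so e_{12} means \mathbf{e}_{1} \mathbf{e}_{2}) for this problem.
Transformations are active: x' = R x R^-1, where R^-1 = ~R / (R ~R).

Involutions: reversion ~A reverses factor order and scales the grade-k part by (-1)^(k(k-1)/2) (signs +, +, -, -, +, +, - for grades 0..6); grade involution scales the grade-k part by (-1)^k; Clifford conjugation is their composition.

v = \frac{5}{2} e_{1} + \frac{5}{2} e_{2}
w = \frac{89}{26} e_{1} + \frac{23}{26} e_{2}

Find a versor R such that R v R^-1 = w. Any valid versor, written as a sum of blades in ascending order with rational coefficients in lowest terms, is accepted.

A norm check does it: q(v) = q(w) = -\frac{25}{2}, hence R = v + w = \frac{77}{13} e_{1} + \frac{44}{13} e_{2} realises the map — parallel part kept, (v - w)/2 negated, v carried to w.
Answer: \frac{77}{13} e_{1} + \frac{44}{13} e_{2}


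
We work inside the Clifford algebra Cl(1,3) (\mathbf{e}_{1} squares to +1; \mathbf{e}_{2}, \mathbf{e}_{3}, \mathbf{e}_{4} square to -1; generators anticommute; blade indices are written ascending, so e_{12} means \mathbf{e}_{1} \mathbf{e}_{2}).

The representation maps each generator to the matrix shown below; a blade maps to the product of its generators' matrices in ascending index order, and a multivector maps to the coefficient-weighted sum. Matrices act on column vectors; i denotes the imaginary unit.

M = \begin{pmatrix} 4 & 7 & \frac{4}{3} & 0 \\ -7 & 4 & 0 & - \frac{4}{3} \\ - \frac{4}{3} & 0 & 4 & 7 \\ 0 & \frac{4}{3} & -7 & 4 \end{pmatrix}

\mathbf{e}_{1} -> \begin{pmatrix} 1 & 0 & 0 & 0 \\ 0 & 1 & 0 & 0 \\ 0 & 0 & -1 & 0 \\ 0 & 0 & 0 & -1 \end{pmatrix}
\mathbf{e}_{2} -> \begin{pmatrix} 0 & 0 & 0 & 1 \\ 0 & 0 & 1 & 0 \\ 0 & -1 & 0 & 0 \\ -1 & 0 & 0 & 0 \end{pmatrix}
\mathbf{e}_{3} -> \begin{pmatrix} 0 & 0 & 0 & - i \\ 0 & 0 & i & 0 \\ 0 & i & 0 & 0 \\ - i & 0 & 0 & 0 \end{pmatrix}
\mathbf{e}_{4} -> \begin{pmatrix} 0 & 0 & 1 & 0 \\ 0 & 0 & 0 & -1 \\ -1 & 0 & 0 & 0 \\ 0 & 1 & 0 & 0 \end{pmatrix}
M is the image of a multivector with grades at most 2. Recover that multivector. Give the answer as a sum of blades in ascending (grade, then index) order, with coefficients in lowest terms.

Method: the blade images are trace-orthogonal — tr(rho(e_A) rho(e_B)^-1) = 4 if A = B and 0 otherwise — and rho(e_A)^-1 = (e_A)^2 * rho(e_A) with (e_A)^2 = +1 or -1, so the coefficient of e_A in the preimage is (e_A)^2 * tr(M rho(e_A))/4.
Nonzero projections over blades of grade <= 2: 1: (1)^2 = +1, tr(M 1) = 16, coefficient 4; e_{4}: (e_{4})^2 = -1, tr(M rho(e_{4})) = - \frac{16}{3}, coefficient \frac{4}{3}; e_{24}: (e_{24})^2 = -1, tr(M rho(e_{24})) = -28, coefficient 7. Every other blade of grade <= 2 projects to 0.
Answer: 4 + \frac{4}{3} e_{4} + 7 e_{24}


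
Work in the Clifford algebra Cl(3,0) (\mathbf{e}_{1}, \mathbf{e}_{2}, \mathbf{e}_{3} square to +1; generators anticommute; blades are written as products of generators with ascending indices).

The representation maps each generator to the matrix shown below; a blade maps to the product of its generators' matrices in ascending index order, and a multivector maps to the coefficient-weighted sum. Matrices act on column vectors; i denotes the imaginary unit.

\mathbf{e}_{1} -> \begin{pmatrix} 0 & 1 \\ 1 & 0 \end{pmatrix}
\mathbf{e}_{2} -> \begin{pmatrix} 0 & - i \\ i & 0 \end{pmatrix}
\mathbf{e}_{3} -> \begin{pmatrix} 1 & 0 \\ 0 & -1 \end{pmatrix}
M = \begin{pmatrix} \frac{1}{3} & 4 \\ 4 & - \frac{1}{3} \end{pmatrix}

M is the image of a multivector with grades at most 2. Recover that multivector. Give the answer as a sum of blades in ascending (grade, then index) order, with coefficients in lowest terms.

Method: 1, rho(e_{1}), rho(e_{2}), rho(e_{3}) form a trace-orthogonal basis of the 2x2 complex matrices (tr(X Y) = 2 if X = Y, else 0), so M = m0*1 + m1*rho(e_{1}) + m2*rho(e_{2}) + m3*rho(e_{3}) with m0 = tr(M)/2 = 0, m1 = tr(M rho(e_{1}))/2 = 4, m2 = tr(M rho(e_{2}))/2 = 0, m3 = tr(M rho(e_{3}))/2 = \frac{1}{3}.
Multiplying table entries, the bivector images are rho(e_{1} e_{2}) = i*rho(e_{3}), rho(e_{1} e_{3}) = -i*rho(e_{2}), rho(e_{2} e_{3}) = i*rho(e_{1}); with real blade coefficients the real parts of m0..m3 are the coefficients of 1, e_{1}, e_{2}, e_{3} and the imaginary parts give the bivectors (e_{2} e_{3}: Im m1, e_{1} e_{3}: -Im m2, e_{1} e_{2}: Im m3).
Answer: 4 e_{1} + \frac{1}{3} e_{3}


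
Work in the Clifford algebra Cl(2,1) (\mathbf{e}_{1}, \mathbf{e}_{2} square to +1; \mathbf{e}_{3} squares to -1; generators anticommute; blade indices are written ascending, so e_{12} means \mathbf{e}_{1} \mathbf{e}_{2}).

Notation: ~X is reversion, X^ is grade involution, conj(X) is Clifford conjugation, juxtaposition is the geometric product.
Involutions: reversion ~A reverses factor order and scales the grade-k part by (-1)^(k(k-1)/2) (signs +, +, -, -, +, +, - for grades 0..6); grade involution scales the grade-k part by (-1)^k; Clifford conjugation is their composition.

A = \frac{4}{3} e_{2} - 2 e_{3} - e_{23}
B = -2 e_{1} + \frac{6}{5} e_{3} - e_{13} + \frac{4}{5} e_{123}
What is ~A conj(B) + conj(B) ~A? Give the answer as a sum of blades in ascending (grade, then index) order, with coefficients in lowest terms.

first term: -\frac{12}{5} - \frac{6}{5} e_{1} + \frac{6}{5} e_{2} - \frac{31}{15} e_{12} + \frac{44}{15} e_{13} - \frac{8}{5} e_{23} + \frac{2}{3} e_{123}
second term: -\frac{12}{5} + \frac{14}{5} e_{1} - \frac{6}{5} e_{2} + \frac{79}{15} e_{12} - \frac{76}{15} e_{13} + \frac{8}{5} e_{23} + \frac{2}{3} e_{123}
Answer: -\frac{24}{5} + \frac{8}{5} e_{1} + \frac{16}{5} e_{12} - \frac{32}{15} e_{13} + \frac{4}{3} e_{123}


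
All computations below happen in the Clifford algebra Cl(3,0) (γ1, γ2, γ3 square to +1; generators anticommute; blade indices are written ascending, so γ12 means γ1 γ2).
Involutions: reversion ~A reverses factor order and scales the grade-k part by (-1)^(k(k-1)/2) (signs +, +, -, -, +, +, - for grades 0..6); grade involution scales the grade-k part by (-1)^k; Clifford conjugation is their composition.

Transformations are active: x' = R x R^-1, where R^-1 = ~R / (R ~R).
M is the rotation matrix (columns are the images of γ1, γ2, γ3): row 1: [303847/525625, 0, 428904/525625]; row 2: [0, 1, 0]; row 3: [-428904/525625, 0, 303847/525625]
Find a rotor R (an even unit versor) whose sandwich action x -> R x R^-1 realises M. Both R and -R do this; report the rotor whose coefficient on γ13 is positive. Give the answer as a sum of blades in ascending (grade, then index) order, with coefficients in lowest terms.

Method: write R = a + b12*γ12 + b13*γ13 + b23*γ23 with a^2 + b12^2 + b13^2 + b23^2 = 1 (so R^-1 = ~R). Expanding the columns R e_j ~R gives tr M = 4a^2 - 1 and, from the antisymmetric part, M21 - M12 = -4a*b12, M13 - M31 = 4a*b13, M32 - M23 = -4a*b23.
Here tr M = 1133319/525625, so a^2 = (1 + tr M)/4 = 414736/525625 and a = ±644/725. Taking a = 644/725: M21 - M12 = 0, M13 - M31 = 857808/525625, M32 - M23 = 0, giving b12 = 0, b13 = 333/725, b23 = 0, i.e. R = 644/725 + 333/725*γ13.
Its γ13 coefficient is already positive.
Answer: 644/725 + 333/725*γ13. Recall the cover is two-to-one: with M of trace 1133319/525625, both preimages act alike, and the stated γ13 sign chooses the sheet.


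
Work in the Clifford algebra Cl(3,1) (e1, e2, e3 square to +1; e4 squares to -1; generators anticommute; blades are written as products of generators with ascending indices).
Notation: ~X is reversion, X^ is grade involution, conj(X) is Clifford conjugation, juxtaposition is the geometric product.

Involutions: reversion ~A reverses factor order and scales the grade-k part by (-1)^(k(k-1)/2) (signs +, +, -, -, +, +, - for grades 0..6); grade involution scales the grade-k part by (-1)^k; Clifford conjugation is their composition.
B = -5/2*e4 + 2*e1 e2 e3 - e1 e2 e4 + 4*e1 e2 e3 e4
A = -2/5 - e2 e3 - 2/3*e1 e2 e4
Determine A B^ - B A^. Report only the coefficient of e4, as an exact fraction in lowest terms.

first term: -2/3 - 2*e1 + 8/3*e3 - e4 + 5/3*e1 e2 + 4*e1 e4 + 4/3*e3 e4 + 4/5*e1 e2 e3 - 2/5*e1 e2 e4 + e1 e3 e4 - 5/2*e2 e3 e4 - 8/5*e1 e2 e3 e4
second term: -2/3 + 2*e1 + 8/3*e3 + e4 + 5/3*e1 e2 + 4*e1 e4 - 4/3*e3 e4 - 4/5*e1 e2 e3 + 2/5*e1 e2 e4 + e1 e3 e4 + 5/2*e2 e3 e4 - 8/5*e1 e2 e3 e4
Answer: -2


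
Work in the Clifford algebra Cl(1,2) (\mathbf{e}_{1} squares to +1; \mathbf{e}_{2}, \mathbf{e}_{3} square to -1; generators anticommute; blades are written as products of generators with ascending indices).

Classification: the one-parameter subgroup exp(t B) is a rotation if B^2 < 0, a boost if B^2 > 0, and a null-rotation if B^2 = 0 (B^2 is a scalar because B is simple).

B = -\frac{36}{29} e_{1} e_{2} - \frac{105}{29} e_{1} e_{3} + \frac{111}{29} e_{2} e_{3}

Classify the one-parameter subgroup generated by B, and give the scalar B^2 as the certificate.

B^2 term by term: the squares give (-\frac{36}{29})^2*(e_{1} e_{2})^2 + (-\frac{105}{29})^2*(e_{1} e_{3})^2 + (\frac{111}{29})^2*(e_{2} e_{3})^2 = \frac{1296}{841}*(+1) + \frac{11025}{841}*(+1) + \frac{12321}{841}*(-1) = 0 (each basis 2-blade squares to minus the product of its generators' squares); cross terms between blades sharing an index anticommute and cancel. So B^2 = 0.
Answer: null-rotation, certificate B^2 = 0. The class reads off the invariant scalar 0 directly.


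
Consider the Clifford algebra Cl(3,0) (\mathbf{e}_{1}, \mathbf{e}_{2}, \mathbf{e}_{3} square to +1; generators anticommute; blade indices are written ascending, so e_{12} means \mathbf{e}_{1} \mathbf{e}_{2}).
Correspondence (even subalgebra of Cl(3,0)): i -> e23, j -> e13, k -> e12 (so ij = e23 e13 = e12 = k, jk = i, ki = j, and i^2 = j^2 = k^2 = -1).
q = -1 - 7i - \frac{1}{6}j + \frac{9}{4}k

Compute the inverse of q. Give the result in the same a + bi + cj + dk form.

In blades: q = -1 + \frac{9}{4} e_{12} - \frac{1}{6} e_{13} - 7 e_{23}.
With qbar = -1 - \frac{9}{4} e_{12} + \frac{1}{6} e_{13} + 7 e_{23} (scalar fixed, mapped units negated), q qbar = \frac{7933}{144} (the sum of squared coefficients), so q^-1 = qbar / (\frac{7933}{144}) = -\frac{144}{7933} - \frac{324}{7933} e_{12} + \frac{24}{7933} e_{13} + \frac{1008}{7933} e_{23}; translating back:
Answer: -\frac{144}{7933} + \frac{1008}{7933}i + \frac{24}{7933}j - \frac{324}{7933}k


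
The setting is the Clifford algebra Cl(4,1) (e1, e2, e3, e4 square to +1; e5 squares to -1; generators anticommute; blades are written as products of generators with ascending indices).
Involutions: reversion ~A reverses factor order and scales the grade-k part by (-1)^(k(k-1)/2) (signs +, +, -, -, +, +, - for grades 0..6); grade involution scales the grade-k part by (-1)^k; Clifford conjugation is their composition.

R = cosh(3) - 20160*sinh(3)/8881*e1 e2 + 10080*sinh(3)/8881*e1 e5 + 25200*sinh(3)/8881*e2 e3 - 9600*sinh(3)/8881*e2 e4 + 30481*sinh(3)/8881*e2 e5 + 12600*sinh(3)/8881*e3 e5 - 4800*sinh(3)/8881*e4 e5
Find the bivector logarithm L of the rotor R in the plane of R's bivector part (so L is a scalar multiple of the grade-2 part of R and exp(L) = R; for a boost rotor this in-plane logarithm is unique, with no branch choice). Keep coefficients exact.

The scalar part of R is cosh(3), giving the rapidity magnitude (cosh is even); the bivector part supplies orientation, its quotient by sinh of the rapidity is the plane, and L = rapidity * plane — unique in that plane, since flipping both signs leaves L unchanged.
Concretely: cosh(rapidity) = cosh(3) gives rapidity = ±3, and since rapidity/sinh(rapidity) is even the sign is immaterial: L = (rapidity/sinh(rapidity)) * <R>_2 = (3/sinh(3)) * <R>_2.
Answer: -60480/8881*e1 e2 + 30240/8881*e1 e5 + 75600/8881*e2 e3 - 28800/8881*e2 e4 + 91443/8881*e2 e5 + 37800/8881*e3 e5 - 14400/8881*e4 e5


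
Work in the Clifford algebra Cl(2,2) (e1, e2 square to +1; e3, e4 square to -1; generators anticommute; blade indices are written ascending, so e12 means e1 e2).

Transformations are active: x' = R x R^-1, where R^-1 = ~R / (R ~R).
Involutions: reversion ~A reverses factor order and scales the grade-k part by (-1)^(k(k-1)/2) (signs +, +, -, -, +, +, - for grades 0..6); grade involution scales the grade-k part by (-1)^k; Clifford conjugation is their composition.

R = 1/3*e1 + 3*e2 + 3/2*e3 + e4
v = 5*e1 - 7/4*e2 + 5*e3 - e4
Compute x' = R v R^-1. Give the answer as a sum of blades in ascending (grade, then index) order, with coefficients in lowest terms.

~R = 1/3*e1 + 3*e2 + 3/2*e3 + e4, and R ~R = 211/36, so R^-1 = ~R / (211/36).
R v = -121/12 - 187/12*e12 - 35/6*e13 - 16/3*e14 + 141/8*e23 - 5/4*e24 - 13/2*e34
Answer: -1297/211*e1 - 7235/844*e2 - 2144/211*e3 - 515/211*e4


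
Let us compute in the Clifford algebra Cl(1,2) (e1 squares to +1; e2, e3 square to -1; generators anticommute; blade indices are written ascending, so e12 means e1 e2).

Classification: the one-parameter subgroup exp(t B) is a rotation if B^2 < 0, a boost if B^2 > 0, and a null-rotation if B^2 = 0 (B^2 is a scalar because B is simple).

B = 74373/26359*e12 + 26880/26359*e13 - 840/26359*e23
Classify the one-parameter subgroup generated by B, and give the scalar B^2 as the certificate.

B^2 term by term: the squares give (74373/26359)^2*(e12)^2 + (26880/26359)^2*(e13)^2 + (-840/26359)^2*(e23)^2 = 5531343129/694796881*(+1) + 722534400/694796881*(+1) + 705600/694796881*(-1) = 9 (each basis 2-blade squares to minus the product of its generators' squares); cross terms between blades sharing an index anticommute and cancel. So B^2 = 9.
Answer: boost, certificate B^2 = 9. The class reads off the invariant scalar 9 directly.


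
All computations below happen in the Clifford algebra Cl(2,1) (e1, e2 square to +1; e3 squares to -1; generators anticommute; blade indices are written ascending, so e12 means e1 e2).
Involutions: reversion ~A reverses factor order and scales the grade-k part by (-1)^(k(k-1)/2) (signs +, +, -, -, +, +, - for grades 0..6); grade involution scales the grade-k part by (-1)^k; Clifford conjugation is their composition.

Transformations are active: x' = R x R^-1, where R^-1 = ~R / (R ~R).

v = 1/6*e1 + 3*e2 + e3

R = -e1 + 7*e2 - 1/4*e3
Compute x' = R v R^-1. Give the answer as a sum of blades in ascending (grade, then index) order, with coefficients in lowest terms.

~R = -e1 + 7*e2 - 1/4*e3, and R ~R = 799/16, so R^-1 = ~R / (799/16).
R v = 253/12 - 25/6*e12 - 23/24*e13 + 31/4*e23
Answer: -4847/4794*e1 + 6977/2397*e2 - 2903/2397*e3
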